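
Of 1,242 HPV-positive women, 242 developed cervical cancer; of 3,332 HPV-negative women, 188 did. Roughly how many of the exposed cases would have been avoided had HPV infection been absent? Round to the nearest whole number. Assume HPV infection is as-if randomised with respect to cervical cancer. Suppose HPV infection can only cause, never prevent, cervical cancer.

about 172 cases

p₁ = P(outcome | exposed) = 242/1242 = 0.19485
p₀ = P(outcome | unexposed) = 188/3332 = 0.056423
PN = (p₁ − p₀)/p₁ = (0.19485 − 0.056423) / 0.19485 ≈ 0.71043.
Attributable cases ≈ PN × (exposed cases) = 0.71043 × 242 ≈ 171.92.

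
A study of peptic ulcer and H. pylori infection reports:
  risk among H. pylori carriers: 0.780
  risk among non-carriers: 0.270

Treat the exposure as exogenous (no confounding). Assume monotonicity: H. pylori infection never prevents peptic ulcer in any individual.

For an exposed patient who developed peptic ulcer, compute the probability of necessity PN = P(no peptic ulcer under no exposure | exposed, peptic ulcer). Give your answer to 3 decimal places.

Let p₁ = 0.78, p₀ = 0.27.
Under exogeneity and monotonicity, PN = (p₁ − p₀) / p₁.
PN = (0.78 − 0.27) / 0.78 = 0.51 / 0.78 ≈ 0.6538

PN ≈ 0.654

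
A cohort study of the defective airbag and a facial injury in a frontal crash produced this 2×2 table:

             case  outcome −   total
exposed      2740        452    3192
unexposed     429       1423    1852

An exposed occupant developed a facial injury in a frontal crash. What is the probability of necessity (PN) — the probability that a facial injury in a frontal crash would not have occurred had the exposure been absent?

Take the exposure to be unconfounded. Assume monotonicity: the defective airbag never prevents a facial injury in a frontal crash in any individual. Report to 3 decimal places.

PN ≈ 0.730

p₁ = P(outcome | exposed) = 2740/3192 = 0.8584
p₀ = P(outcome | unexposed) = 429/1852 = 0.23164
Under exogeneity and monotonicity, PN = (p₁ − p₀) / p₁.
PN = (0.8584 − 0.23164) / 0.8584 = 0.62675 / 0.8584 ≈ 0.7301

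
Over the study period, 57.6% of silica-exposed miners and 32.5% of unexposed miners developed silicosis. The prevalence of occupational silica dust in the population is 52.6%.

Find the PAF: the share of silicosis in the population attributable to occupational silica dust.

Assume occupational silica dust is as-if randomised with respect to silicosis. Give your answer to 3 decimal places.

PAF ≈ 0.289

p₁ = 0.576, p₀ = 0.325.
Overall risk P(Y=1) = π·p₁ + (1−π)·p₀ = 0.526×0.576 + 0.474×0.325 = 0.45703.
Under exogeneity, PAF = [P(Y=1) − p₀] / P(Y=1).
PAF = (0.45703 − 0.325) / 0.45703 ≈ 0.2889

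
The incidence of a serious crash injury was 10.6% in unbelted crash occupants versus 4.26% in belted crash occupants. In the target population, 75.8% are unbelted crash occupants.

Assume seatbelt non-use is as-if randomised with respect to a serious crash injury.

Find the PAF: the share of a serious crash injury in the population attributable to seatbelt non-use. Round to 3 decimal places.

PAF ≈ 0.530

p₁ = 0.106, p₀ = 0.0426.
Overall risk P(Y=1) = π·p₁ + (1−π)·p₀ = 0.758×0.106 + 0.242×0.0426 = 0.090657.
Under exogeneity, PAF = [P(Y=1) − p₀] / P(Y=1).
PAF = (0.090657 − 0.0426) / 0.090657 ≈ 0.5301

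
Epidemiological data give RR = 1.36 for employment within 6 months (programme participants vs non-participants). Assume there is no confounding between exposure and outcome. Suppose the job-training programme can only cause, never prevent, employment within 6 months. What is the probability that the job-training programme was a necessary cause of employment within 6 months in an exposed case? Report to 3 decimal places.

PN ≈ 0.265

Under exogeneity and monotonicity, PN = (RR − 1) / RR = 1 − 1/RR.
PN = (1.36 − 1) / 1.36 = 0.36 / 1.36 ≈ 0.2647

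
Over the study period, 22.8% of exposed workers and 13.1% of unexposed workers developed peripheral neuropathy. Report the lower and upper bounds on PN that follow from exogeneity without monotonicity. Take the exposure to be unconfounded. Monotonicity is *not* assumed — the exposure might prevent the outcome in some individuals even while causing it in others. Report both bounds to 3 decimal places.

p₁ = 0.228, p₀ = 0.131.
Under exogeneity alone the bounds on PN are max{0,(p₁−p₀)/p₁} ≤ PN ≤ min{1,(1−p₀)/p₁}.
  lower = (p₁ − p₀)/p₁ = 0.097 / 0.228 ≈ 0.4254
  upper = min{1, (1 − p₀)/p₁} = 0.869 / 0.228 ≈ 3.8114 → capped at 1

0.425 ≤ PN ≤ 1.000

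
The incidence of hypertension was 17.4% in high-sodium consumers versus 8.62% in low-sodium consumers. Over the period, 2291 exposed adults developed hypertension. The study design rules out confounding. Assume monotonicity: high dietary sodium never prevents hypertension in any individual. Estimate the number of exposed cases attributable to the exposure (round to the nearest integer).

about 1156 cases

p₁ = 0.174, p₀ = 0.0862.
PN = (p₁ − p₀)/p₁ = (0.174 − 0.0862) / 0.174 ≈ 0.50460.
Attributable cases ≈ PN × (exposed cases) = 0.50460 × 2291 ≈ 1156.03.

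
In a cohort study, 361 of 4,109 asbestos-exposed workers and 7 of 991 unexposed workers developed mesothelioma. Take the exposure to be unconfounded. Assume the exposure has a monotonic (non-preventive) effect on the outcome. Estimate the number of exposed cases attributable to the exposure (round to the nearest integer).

about 332 cases

p₁ = P(outcome | exposed) = 361/4109 = 0.087856
p₀ = P(outcome | unexposed) = 7/991 = 0.0070636
PN = (p₁ − p₀)/p₁ = (0.087856 − 0.0070636) / 0.087856 ≈ 0.91960.
Attributable cases ≈ PN × (exposed cases) = 0.91960 × 361 ≈ 331.98.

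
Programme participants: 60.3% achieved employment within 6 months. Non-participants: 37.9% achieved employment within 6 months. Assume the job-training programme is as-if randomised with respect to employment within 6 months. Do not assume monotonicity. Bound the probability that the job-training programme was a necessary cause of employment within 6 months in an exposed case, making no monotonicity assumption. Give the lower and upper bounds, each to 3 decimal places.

p₁ = 0.603, p₀ = 0.379.
Under exogeneity alone the bounds on PN are max{0,(p₁−p₀)/p₁} ≤ PN ≤ min{1,(1−p₀)/p₁}.
  lower = (p₁ − p₀)/p₁ = 0.224 / 0.603 ≈ 0.3715
  upper = min{1, (1 − p₀)/p₁} = 0.621 / 0.603 ≈ 1.0299 → capped at 1

0.371 ≤ PN ≤ 1.000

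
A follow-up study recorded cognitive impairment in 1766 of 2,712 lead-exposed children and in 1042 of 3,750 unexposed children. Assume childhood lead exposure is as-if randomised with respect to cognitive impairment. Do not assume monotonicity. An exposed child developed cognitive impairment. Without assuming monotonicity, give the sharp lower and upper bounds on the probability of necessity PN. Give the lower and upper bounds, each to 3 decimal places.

p₁ = P(outcome | exposed) = 1766/2712 = 0.65118
p₀ = P(outcome | unexposed) = 1042/3750 = 0.27787
Under exogeneity alone the bounds on PN are max{0,(p₁−p₀)/p₁} ≤ PN ≤ min{1,(1−p₀)/p₁}.
  lower = (p₁ − p₀)/p₁ = 0.37331 / 0.65118 ≈ 0.5733
  upper = min{1, (1 − p₀)/p₁} = 0.72213 / 0.65118 ≈ 1.1090 → capped at 1

0.573 ≤ PN ≤ 1.000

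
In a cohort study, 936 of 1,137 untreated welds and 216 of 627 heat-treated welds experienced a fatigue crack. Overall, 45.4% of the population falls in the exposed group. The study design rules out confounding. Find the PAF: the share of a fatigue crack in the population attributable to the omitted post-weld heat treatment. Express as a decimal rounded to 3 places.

p₁ = P(outcome | exposed) = 936/1137 = 0.82322
p₀ = P(outcome | unexposed) = 216/627 = 0.3445
Overall risk P(Y=1) = π·p₁ + (1−π)·p₀ = 0.454×0.82322 + 0.546×0.3445 = 0.56184.
Under exogeneity, PAF = [P(Y=1) − p₀] / P(Y=1).
PAF = (0.56184 − 0.3445) / 0.56184 ≈ 0.3868

PAF ≈ 0.387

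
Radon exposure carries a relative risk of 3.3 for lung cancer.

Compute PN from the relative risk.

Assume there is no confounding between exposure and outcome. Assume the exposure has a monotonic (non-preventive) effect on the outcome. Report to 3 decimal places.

Under exogeneity and monotonicity, PN = (RR − 1) / RR = 1 − 1/RR.
PN = (3.3 − 1) / 3.3 = 2.3 / 3.3 ≈ 0.6970

PN ≈ 0.697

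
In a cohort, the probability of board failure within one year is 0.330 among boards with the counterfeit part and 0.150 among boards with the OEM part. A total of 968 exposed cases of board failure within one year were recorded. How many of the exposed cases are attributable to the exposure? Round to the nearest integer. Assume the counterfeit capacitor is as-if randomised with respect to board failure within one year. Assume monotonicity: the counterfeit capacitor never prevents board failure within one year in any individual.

about 528 cases

Let p₁ = 0.33, p₀ = 0.15.
PN = (p₁ − p₀)/p₁ = (0.33 − 0.15) / 0.33 ≈ 0.54545.
Attributable cases ≈ PN × (exposed cases) = 0.54545 × 968 ≈ 528.00.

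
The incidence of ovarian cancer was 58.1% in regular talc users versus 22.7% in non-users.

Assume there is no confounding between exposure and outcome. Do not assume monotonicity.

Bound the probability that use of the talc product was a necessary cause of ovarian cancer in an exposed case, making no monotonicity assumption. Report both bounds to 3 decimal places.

0.609 ≤ PN ≤ 1.000

p₁ = 0.581, p₀ = 0.227.
Under exogeneity alone the bounds on PN are max{0,(p₁−p₀)/p₁} ≤ PN ≤ min{1,(1−p₀)/p₁}.
  lower = (p₁ − p₀)/p₁ = 0.354 / 0.581 ≈ 0.6093
  upper = min{1, (1 − p₀)/p₁} = 0.773 / 0.581 ≈ 1.3305 → capped at 1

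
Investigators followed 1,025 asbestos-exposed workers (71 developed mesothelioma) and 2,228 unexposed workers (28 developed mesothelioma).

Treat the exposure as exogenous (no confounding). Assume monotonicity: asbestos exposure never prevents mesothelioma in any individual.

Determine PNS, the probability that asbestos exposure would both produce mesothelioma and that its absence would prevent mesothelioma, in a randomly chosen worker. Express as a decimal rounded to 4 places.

p₁ = P(outcome | exposed) = 71/1025 = 0.069268
p₀ = P(outcome | unexposed) = 28/2228 = 0.012567
Under exogeneity and monotonicity, PNS = p₁ − p₀.
PNS = 0.069268 − 0.012567 = 0.056701

PNS ≈ 0.0567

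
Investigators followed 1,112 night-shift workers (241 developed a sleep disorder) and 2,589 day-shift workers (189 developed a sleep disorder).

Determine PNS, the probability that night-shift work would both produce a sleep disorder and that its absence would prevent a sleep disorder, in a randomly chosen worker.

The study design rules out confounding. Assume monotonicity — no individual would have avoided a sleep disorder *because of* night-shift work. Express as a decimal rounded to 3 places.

p₁ = P(outcome | exposed) = 241/1112 = 0.21673
p₀ = P(outcome | unexposed) = 189/2589 = 0.073001
Under exogeneity and monotonicity, PNS = p₁ − p₀.
PNS = 0.21673 − 0.073001 = 0.14373

PNS ≈ 0.144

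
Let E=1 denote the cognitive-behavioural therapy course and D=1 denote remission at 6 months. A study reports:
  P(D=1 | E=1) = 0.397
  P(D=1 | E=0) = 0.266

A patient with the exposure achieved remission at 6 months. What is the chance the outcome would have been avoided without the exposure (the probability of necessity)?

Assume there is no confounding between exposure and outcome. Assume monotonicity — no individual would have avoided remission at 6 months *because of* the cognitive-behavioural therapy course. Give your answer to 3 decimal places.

PN ≈ 0.330

Let p₁ = 0.397, p₀ = 0.266.
Under exogeneity and monotonicity, PN = (p₁ − p₀) / p₁.
PN = (0.397 − 0.266) / 0.397 = 0.131 / 0.397 ≈ 0.3300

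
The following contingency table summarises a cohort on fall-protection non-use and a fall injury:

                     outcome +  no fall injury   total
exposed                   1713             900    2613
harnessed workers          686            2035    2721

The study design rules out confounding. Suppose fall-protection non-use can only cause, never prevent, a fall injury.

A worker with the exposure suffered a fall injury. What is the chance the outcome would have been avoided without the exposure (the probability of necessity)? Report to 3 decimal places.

p₁ = P(outcome | exposed) = 1713/2613 = 0.65557
p₀ = P(outcome | unexposed) = 686/2721 = 0.25211
Under exogeneity and monotonicity, PN = (p₁ − p₀)/p₁.
PN = (0.65557 − 0.25211) / 0.65557 ≈ 0.6154

PN ≈ 0.615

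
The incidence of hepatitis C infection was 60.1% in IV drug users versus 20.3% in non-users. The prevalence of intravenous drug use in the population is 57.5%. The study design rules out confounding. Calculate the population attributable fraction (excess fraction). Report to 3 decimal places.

p₁ = 0.601, p₀ = 0.203.
Overall risk P(Y=1) = π·p₁ + (1−π)·p₀ = 0.575×0.601 + 0.425×0.203 = 0.43185.
Under exogeneity, PAF = [P(Y=1) − p₀] / P(Y=1).
PAF = (0.43185 − 0.203) / 0.43185 ≈ 0.5299

PAF ≈ 0.530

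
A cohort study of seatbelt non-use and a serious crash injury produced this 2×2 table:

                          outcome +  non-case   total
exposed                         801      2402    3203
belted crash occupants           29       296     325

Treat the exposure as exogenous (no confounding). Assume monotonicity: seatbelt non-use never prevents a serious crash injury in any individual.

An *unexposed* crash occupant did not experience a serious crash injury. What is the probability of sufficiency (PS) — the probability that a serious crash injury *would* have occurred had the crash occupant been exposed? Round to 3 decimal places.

PS ≈ 0.177

p₁ = P(outcome | exposed) = 801/3203 = 0.25008
p₀ = P(outcome | unexposed) = 29/325 = 0.089231
Under exogeneity and monotonicity, PS = (p₁ − p₀) / (1 − p₀).
PS = (0.25008 − 0.089231) / (1 − 0.089231) = 0.16085 / 0.91077 ≈ 0.1766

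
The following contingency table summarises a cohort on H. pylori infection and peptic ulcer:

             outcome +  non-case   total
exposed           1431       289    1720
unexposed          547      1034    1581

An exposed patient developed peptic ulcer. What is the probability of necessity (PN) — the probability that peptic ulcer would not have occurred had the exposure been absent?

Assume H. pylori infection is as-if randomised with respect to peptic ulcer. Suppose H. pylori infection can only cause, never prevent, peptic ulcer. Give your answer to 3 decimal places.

PN ≈ 0.584

p₁ = P(outcome | exposed) = 1431/1720 = 0.83198
p₀ = P(outcome | unexposed) = 547/1581 = 0.34598
Under exogeneity and monotonicity, PN = (p₁ − p₀)/p₁.
PN = (0.83198 − 0.34598) / 0.83198 ≈ 0.5841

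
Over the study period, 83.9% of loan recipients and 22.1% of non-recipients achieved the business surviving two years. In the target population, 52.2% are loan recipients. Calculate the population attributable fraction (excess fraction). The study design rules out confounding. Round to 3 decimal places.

p₁ = 0.839, p₀ = 0.221.
Overall risk P(Y=1) = π·p₁ + (1−π)·p₀ = 0.522×0.839 + 0.478×0.221 = 0.5436.
Under exogeneity, PAF = [P(Y=1) − p₀] / P(Y=1).
PAF = (0.5436 − 0.221) / 0.5436 ≈ 0.5934

PAF ≈ 0.593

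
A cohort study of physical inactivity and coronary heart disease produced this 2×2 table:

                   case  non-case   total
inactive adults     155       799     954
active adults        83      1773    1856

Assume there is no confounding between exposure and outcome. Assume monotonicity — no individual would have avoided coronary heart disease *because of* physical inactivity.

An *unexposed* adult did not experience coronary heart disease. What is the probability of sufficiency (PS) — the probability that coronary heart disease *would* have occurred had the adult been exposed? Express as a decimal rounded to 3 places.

PS ≈ 0.123

p₁ = P(outcome | exposed) = 155/954 = 0.16247
p₀ = P(outcome | unexposed) = 83/1856 = 0.04472
Under exogeneity and monotonicity, PS = (p₁ − p₀) / (1 − p₀).
PS = (0.16247 − 0.04472) / (1 − 0.04472) = 0.11775 / 0.95528 ≈ 0.1233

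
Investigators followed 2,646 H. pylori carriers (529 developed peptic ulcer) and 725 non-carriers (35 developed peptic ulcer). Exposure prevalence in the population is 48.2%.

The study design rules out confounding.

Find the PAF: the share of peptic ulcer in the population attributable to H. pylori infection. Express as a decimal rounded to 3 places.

PAF ≈ 0.602

p₁ = P(outcome | exposed) = 529/2646 = 0.19992
p₀ = P(outcome | unexposed) = 35/725 = 0.048276
Overall risk P(Y=1) = π·p₁ + (1−π)·p₀ = 0.482×0.19992 + 0.518×0.048276 = 0.12137.
Under exogeneity, PAF = [P(Y=1) − p₀] / P(Y=1).
PAF = (0.12137 − 0.048276) / 0.12137 ≈ 0.6022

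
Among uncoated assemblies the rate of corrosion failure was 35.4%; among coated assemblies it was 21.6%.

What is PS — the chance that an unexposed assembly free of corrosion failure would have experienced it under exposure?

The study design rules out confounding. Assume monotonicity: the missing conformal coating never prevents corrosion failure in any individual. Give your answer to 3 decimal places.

PS ≈ 0.176

p₁ = 0.354, p₀ = 0.216.
Under exogeneity and monotonicity, PS = (p₁ − p₀) / (1 − p₀).
PS = (0.354 − 0.216) / (1 − 0.216) = 0.138 / 0.784 ≈ 0.1760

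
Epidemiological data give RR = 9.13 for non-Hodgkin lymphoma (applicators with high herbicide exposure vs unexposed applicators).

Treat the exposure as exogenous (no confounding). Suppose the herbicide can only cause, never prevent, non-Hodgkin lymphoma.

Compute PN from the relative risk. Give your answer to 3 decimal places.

PN ≈ 0.890

Under exogeneity and monotonicity, PN = (RR − 1) / RR = 1 − 1/RR.
PN = (9.13 − 1) / 9.13 = 8.13 / 9.13 ≈ 0.8905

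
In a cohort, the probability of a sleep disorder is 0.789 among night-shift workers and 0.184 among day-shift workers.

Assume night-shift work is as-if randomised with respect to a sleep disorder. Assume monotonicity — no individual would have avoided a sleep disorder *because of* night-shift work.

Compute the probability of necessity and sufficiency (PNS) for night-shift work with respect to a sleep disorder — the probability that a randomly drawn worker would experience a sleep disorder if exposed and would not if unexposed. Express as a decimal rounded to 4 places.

PNS ≈ 0.6050

Let p₁ = 0.789, p₀ = 0.184.
Under exogeneity and monotonicity, PNS = p₁ − p₀.
PNS = 0.789 − 0.184 = 0.605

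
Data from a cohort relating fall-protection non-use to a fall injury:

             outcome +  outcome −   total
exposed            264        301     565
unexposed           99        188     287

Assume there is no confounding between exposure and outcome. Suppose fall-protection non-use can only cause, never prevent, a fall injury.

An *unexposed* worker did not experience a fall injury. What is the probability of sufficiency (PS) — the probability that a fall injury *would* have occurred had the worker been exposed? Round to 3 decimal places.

PS ≈ 0.187

p₁ = P(outcome | exposed) = 264/565 = 0.46726
p₀ = P(outcome | unexposed) = 99/287 = 0.34495
Under exogeneity and monotonicity, PS = (p₁ − p₀)/(1 − p₀).
PS = (0.46726 − 0.34495) / 0.65505 ≈ 0.1867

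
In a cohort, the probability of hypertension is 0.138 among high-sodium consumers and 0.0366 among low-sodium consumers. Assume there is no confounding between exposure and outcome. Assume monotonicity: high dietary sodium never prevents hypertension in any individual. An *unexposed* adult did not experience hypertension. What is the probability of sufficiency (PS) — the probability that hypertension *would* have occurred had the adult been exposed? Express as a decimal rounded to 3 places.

Let p₁ = 0.138, p₀ = 0.0366.
Under exogeneity and monotonicity, PS = (p₁ − p₀) / (1 − p₀).
PS = (0.138 − 0.0366) / (1 − 0.0366) = 0.1014 / 0.9634 ≈ 0.1053

PS ≈ 0.105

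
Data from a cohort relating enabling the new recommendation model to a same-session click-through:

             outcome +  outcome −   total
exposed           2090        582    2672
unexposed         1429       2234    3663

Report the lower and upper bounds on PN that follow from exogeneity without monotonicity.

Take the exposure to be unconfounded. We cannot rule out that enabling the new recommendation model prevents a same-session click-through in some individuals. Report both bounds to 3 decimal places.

p₁ = P(outcome | exposed) = 2090/2672 = 0.78219
p₀ = P(outcome | unexposed) = 1429/3663 = 0.39012
Under exogeneity alone the bounds on PN are max{0,(p₁−p₀)/p₁} ≤ PN ≤ min{1,(1−p₀)/p₁}.
  lower = (p₁ − p₀)/p₁ = 0.39207 / 0.78219 ≈ 0.5012
  upper = min{1, (1 − p₀)/p₁} = 0.60988 / 0.78219 ≈ 0.7797

0.501 ≤ PN ≤ 0.780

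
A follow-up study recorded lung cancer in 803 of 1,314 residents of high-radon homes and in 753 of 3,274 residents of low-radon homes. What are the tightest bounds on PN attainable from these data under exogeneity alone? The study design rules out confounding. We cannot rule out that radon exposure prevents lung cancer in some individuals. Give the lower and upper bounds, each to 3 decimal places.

p₁ = P(outcome | exposed) = 803/1314 = 0.61111
p₀ = P(outcome | unexposed) = 753/3274 = 0.22999
Under exogeneity alone the bounds on PN are max{0,(p₁−p₀)/p₁} ≤ PN ≤ min{1,(1−p₀)/p₁}.
  lower = (p₁ − p₀)/p₁ = 0.38112 / 0.61111 ≈ 0.6236
  upper = min{1, (1 − p₀)/p₁} = 0.77001 / 0.61111 ≈ 1.2600 → capped at 1

0.624 ≤ PN ≤ 1.000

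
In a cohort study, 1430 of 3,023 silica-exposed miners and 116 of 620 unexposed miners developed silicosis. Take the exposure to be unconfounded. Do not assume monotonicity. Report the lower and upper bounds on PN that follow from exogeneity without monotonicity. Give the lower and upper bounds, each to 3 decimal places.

0.604 ≤ PN ≤ 1.000

p₁ = P(outcome | exposed) = 1430/3023 = 0.47304
p₀ = P(outcome | unexposed) = 116/620 = 0.1871
Under exogeneity alone the bounds on PN are max{0,(p₁−p₀)/p₁} ≤ PN ≤ min{1,(1−p₀)/p₁}.
  lower = (p₁ − p₀)/p₁ = 0.28594 / 0.47304 ≈ 0.6045
  upper = min{1, (1 − p₀)/p₁} = 0.8129 / 0.47304 ≈ 1.7185 → capped at 1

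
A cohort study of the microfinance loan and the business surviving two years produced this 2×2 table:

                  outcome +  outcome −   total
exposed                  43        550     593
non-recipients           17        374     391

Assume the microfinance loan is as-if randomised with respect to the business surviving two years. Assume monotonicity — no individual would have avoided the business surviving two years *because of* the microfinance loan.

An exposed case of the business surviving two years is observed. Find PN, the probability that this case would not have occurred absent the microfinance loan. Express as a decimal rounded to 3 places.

PN ≈ 0.400

p₁ = P(outcome | exposed) = 43/593 = 0.072513
p₀ = P(outcome | unexposed) = 17/391 = 0.043478
Under exogeneity and monotonicity, PN = (p₁ − p₀)/p₁.
PN = (0.072513 − 0.043478) / 0.072513 ≈ 0.4004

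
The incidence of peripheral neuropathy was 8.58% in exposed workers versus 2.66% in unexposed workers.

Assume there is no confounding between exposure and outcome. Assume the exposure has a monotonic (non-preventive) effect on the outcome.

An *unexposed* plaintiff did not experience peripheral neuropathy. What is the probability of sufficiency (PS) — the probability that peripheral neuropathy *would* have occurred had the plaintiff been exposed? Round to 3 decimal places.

PS ≈ 0.061

p₁ = 0.0858, p₀ = 0.0266.
Under exogeneity and monotonicity, PS = (p₁ − p₀) / (1 − p₀).
PS = (0.0858 − 0.0266) / (1 − 0.0266) = 0.0592 / 0.9734 ≈ 0.0608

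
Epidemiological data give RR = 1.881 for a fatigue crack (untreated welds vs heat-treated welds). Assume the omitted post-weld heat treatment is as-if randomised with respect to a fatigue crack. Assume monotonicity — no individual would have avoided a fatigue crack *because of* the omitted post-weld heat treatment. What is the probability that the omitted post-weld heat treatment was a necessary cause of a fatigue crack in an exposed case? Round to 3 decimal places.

PN ≈ 0.468

Under exogeneity and monotonicity, PN = (RR − 1) / RR = 1 − 1/RR.
PN = (1.881 − 1) / 1.881 = 0.881 / 1.881 ≈ 0.4684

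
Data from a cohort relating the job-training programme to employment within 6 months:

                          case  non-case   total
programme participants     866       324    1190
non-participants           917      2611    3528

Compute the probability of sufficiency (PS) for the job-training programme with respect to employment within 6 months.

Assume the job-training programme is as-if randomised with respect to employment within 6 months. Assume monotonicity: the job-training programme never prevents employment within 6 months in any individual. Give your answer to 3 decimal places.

PS ≈ 0.632

p₁ = P(outcome | exposed) = 866/1190 = 0.72773
p₀ = P(outcome | unexposed) = 917/3528 = 0.25992
Under exogeneity and monotonicity, PS = (p₁ − p₀) / (1 − p₀).
PS = (0.72773 − 0.25992) / (1 − 0.25992) = 0.46781 / 0.74008 ≈ 0.6321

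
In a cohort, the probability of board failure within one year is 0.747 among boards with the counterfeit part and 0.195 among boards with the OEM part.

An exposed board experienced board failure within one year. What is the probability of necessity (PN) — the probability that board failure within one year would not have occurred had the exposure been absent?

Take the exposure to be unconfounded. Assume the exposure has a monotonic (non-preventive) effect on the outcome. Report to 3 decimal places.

PN ≈ 0.739

Let p₁ = 0.747, p₀ = 0.195.
Under exogeneity and monotonicity, PN = (p₁ − p₀) / p₁.
PN = (0.747 − 0.195) / 0.747 = 0.552 / 0.747 ≈ 0.7390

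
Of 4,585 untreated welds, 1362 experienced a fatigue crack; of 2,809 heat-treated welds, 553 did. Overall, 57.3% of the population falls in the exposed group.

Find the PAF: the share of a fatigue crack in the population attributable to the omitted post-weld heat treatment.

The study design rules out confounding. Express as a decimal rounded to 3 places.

p₁ = P(outcome | exposed) = 1362/4585 = 0.29706
p₀ = P(outcome | unexposed) = 553/2809 = 0.19687
Overall risk P(Y=1) = π·p₁ + (1−π)·p₀ = 0.573×0.29706 + 0.427×0.19687 = 0.25428.
Under exogeneity, PAF = [P(Y=1) − p₀] / P(Y=1).
PAF = (0.25428 − 0.19687) / 0.25428 ≈ 0.2258

PAF ≈ 0.226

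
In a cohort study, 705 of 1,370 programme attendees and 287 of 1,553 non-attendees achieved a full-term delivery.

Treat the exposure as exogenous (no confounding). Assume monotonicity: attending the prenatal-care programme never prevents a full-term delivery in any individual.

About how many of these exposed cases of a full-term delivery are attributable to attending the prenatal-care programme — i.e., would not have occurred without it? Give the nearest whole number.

about 452 cases

p₁ = P(outcome | exposed) = 705/1370 = 0.5146
p₀ = P(outcome | unexposed) = 287/1553 = 0.1848
PN = (p₁ − p₀)/p₁ = (0.5146 − 0.1848) / 0.5146 ≈ 0.64088.
Attributable cases ≈ PN × (exposed cases) = 0.64088 × 705 ≈ 451.82.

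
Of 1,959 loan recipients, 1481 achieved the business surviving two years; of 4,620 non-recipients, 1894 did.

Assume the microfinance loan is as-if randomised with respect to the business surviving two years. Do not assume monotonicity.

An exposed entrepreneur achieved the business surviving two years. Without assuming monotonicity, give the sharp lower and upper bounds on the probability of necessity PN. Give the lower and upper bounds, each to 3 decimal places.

0.458 ≤ PN ≤ 0.780

p₁ = P(outcome | exposed) = 1481/1959 = 0.756
p₀ = P(outcome | unexposed) = 1894/4620 = 0.40996
Under exogeneity alone the bounds on PN are max{0,(p₁−p₀)/p₁} ≤ PN ≤ min{1,(1−p₀)/p₁}.
  lower = (p₁ − p₀)/p₁ = 0.34604 / 0.756 ≈ 0.4577
  upper = min{1, (1 − p₀)/p₁} = 0.59004 / 0.756 ≈ 0.7805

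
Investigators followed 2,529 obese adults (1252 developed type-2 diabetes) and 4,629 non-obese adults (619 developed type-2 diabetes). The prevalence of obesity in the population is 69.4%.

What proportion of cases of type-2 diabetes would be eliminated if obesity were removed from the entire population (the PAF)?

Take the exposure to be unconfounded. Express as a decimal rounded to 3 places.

p₁ = P(outcome | exposed) = 1252/2529 = 0.49506
p₀ = P(outcome | unexposed) = 619/4629 = 0.13372
Overall risk P(Y=1) = π·p₁ + (1−π)·p₀ = 0.694×0.49506 + 0.306×0.13372 = 0.38449.
Under exogeneity, PAF = [P(Y=1) − p₀] / P(Y=1).
PAF = (0.38449 − 0.13372) / 0.38449 ≈ 0.6522

PAF ≈ 0.652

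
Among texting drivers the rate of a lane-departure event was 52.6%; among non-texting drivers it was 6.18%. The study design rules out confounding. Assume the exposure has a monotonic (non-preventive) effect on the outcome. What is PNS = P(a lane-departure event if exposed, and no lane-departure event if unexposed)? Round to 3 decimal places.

p₁ = 0.526, p₀ = 0.0618.
Under exogeneity and monotonicity, PNS = p₁ − p₀.
PNS = 0.526 − 0.0618 = 0.4642

PNS ≈ 0.464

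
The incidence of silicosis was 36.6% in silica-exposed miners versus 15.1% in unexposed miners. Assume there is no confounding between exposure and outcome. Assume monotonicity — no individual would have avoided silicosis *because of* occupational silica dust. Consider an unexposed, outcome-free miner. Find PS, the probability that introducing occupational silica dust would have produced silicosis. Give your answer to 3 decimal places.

p₁ = 0.366, p₀ = 0.151.
Under exogeneity and monotonicity, PS = (p₁ − p₀) / (1 − p₀).
PS = (0.366 − 0.151) / (1 − 0.151) = 0.215 / 0.849 ≈ 0.2532

PS ≈ 0.253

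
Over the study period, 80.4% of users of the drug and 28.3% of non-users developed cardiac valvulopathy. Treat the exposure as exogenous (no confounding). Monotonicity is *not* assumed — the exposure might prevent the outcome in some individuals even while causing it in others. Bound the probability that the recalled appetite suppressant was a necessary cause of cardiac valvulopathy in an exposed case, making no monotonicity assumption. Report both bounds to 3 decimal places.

0.648 ≤ PN ≤ 0.892

p₁ = 0.804, p₀ = 0.283.
Under exogeneity alone the bounds on PN are max{0,(p₁−p₀)/p₁} ≤ PN ≤ min{1,(1−p₀)/p₁}.
  lower = (p₁ − p₀)/p₁ = 0.521 / 0.804 ≈ 0.6480
  upper = min{1, (1 − p₀)/p₁} = 0.717 / 0.804 ≈ 0.8918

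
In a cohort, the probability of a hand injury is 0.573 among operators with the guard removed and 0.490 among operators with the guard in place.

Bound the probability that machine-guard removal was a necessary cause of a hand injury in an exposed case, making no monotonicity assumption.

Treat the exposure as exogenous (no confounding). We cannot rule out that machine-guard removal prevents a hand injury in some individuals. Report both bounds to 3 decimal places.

0.145 ≤ PN ≤ 0.890

Let p₁ = 0.573, p₀ = 0.49.
Under exogeneity alone the bounds on PN are max{0,(p₁−p₀)/p₁} ≤ PN ≤ min{1,(1−p₀)/p₁}.
  lower = (p₁ − p₀)/p₁ = 0.083 / 0.573 ≈ 0.1449
  upper = min{1, (1 − p₀)/p₁} = 0.51 / 0.573 ≈ 0.8901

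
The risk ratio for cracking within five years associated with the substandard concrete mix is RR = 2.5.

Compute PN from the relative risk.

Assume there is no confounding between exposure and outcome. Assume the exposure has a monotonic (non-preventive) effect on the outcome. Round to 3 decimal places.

PN ≈ 0.600

Under exogeneity and monotonicity, PN = (RR − 1) / RR = 1 − 1/RR.
PN = (2.5 − 1) / 2.5 = 1.5 / 2.5 ≈ 0.6000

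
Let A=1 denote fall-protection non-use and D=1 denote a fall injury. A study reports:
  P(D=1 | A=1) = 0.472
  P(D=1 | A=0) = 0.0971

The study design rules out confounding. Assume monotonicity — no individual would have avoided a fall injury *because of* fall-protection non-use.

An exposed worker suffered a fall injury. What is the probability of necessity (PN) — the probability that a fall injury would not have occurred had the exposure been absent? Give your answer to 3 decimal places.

PN ≈ 0.794

Let p₁ = 0.472, p₀ = 0.0971.
Under exogeneity and monotonicity, PN = (p₁ − p₀) / p₁.
PN = (0.472 − 0.0971) / 0.472 = 0.3749 / 0.472 ≈ 0.7943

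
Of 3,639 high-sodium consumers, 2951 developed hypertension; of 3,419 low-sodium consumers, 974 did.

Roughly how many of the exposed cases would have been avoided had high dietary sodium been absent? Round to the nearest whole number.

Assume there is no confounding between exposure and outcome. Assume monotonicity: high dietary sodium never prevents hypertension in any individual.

about 1914 cases

p₁ = P(outcome | exposed) = 2951/3639 = 0.81094
p₀ = P(outcome | unexposed) = 974/3419 = 0.28488
PN = (p₁ − p₀)/p₁ = (0.81094 − 0.28488) / 0.81094 ≈ 0.64870.
Attributable cases ≈ PN × (exposed cases) = 0.64870 × 2951 ≈ 1914.33.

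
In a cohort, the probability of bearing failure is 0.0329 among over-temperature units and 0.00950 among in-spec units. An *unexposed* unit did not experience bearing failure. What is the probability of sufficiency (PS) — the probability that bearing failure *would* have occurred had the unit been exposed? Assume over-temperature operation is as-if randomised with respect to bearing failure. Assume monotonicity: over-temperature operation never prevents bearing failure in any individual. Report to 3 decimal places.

Let p₁ = 0.0329, p₀ = 0.0095.
Under exogeneity and monotonicity, PS = (p₁ − p₀) / (1 − p₀).
PS = (0.0329 − 0.0095) / (1 − 0.0095) = 0.0234 / 0.9905 ≈ 0.0236

PS ≈ 0.024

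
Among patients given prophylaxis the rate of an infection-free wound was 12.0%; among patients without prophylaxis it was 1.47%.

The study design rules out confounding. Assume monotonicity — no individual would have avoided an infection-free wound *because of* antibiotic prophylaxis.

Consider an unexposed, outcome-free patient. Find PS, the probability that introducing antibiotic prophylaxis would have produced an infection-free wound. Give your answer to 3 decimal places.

PS ≈ 0.107

p₁ = 0.12, p₀ = 0.0147.
Under exogeneity and monotonicity, PS = (p₁ − p₀) / (1 − p₀).
PS = (0.12 − 0.0147) / (1 − 0.0147) = 0.1053 / 0.9853 ≈ 0.1069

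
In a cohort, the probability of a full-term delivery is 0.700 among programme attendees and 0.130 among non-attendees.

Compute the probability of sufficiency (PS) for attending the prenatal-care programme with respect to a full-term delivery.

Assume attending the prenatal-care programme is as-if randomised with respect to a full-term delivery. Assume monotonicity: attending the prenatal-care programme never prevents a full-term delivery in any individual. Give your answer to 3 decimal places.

Let p₁ = 0.7, p₀ = 0.13.
Under exogeneity and monotonicity, PS = (p₁ − p₀) / (1 − p₀).
PS = (0.7 − 0.13) / (1 − 0.13) = 0.57 / 0.87 ≈ 0.6552

PS ≈ 0.655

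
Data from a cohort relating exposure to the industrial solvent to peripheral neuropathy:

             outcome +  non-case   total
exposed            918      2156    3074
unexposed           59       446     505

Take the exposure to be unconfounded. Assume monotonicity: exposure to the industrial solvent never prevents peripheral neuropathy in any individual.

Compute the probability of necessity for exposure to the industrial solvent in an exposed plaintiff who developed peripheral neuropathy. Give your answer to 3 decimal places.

PN ≈ 0.609

p₁ = P(outcome | exposed) = 918/3074 = 0.29863
p₀ = P(outcome | unexposed) = 59/505 = 0.11683
Under exogeneity and monotonicity, PN = (p₁ − p₀)/p₁.
PN = (0.29863 − 0.11683) / 0.29863 ≈ 0.6088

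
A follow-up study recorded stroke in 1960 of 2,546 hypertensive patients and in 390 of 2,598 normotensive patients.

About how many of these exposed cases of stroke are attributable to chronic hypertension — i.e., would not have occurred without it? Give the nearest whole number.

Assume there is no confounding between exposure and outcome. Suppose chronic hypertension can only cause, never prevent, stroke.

p₁ = P(outcome | exposed) = 1960/2546 = 0.76984
p₀ = P(outcome | unexposed) = 390/2598 = 0.15012
PN = (p₁ − p₀)/p₁ = (0.76984 − 0.15012) / 0.76984 ≈ 0.80500.
Attributable cases ≈ PN × (exposed cases) = 0.80500 × 1960 ≈ 1577.81.

about 1578 cases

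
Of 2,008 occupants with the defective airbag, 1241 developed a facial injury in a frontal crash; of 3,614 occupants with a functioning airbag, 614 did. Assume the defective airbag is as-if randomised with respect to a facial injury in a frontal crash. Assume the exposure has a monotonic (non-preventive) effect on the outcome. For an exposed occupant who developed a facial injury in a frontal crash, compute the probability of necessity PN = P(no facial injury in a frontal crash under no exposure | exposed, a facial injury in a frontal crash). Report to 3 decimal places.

p₁ = P(outcome | exposed) = 1241/2008 = 0.61803
p₀ = P(outcome | unexposed) = 614/3614 = 0.16989
Under exogeneity and monotonicity, PN = (p₁ − p₀) / p₁.
PN = (0.61803 − 0.16989) / 0.61803 = 0.44813 / 0.61803 ≈ 0.7251

PN ≈ 0.725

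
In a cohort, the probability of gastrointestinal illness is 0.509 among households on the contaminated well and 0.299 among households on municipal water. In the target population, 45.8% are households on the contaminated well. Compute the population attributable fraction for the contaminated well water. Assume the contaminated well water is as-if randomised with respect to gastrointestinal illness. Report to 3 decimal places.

Let p₁ = 0.509, p₀ = 0.299.
Overall risk P(Y=1) = π·p₁ + (1−π)·p₀ = 0.458×0.509 + 0.542×0.299 = 0.39518.
Under exogeneity, PAF = [P(Y=1) − p₀] / P(Y=1).
PAF = (0.39518 − 0.299) / 0.39518 ≈ 0.2434

PAF ≈ 0.243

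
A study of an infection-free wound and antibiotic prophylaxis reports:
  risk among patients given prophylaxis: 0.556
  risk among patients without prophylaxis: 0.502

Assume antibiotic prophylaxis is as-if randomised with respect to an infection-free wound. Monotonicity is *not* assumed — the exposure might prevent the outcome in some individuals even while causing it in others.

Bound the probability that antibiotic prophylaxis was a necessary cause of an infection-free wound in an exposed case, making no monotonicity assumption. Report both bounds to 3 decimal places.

Let p₁ = 0.556, p₀ = 0.502.
Under exogeneity alone the bounds on PN are max{0,(p₁−p₀)/p₁} ≤ PN ≤ min{1,(1−p₀)/p₁}.
  lower = (p₁ − p₀)/p₁ = 0.054 / 0.556 ≈ 0.0971
  upper = min{1, (1 − p₀)/p₁} = 0.498 / 0.556 ≈ 0.8957

0.097 ≤ PN ≤ 0.896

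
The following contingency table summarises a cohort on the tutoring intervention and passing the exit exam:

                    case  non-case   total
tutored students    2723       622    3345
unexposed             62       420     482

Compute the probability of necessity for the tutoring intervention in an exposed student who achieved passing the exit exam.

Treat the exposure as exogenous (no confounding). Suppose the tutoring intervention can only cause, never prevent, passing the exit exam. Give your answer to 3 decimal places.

PN ≈ 0.842

p₁ = P(outcome | exposed) = 2723/3345 = 0.81405
p₀ = P(outcome | unexposed) = 62/482 = 0.12863
Under exogeneity and monotonicity, PN = (p₁ − p₀) / p₁.
PN = (0.81405 − 0.12863) / 0.81405 = 0.68542 / 0.81405 ≈ 0.8420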